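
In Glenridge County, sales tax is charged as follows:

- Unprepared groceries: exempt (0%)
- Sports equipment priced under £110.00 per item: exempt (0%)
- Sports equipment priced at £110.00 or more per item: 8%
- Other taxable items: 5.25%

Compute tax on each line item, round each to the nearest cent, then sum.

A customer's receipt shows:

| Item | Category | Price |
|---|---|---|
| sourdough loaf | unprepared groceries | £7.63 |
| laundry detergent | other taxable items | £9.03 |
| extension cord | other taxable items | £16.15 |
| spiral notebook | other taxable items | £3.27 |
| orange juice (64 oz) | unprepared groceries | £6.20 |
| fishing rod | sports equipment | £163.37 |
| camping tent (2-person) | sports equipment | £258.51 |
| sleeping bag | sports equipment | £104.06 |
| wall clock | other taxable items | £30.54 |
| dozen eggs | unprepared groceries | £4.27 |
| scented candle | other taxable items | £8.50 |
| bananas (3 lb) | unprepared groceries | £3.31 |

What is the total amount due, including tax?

Sourdough loaf £7.63: unprepared groceries → 0% → £0.00
Laundry detergent £9.03: other taxable items → 5.25% → £0.47
Extension cord £16.15: other taxable items → 5.25% → £0.85
Spiral notebook £3.27: other taxable items → 5.25% → £0.17
Orange juice (64 oz) £6.20: unprepared groceries → 0% → £0.00
Fishing rod £163.37: sports equipment, £110.00 or more → 8% → £13.07
Camping tent (2-person) £258.51: sports equipment, £110.00 or more → 8% → £20.68
Sleeping bag £104.06: sports equipment, under £110.00 → 0% → £0.00
Wall clock £30.54: other taxable items → 5.25% → £1.60
Dozen eggs £4.27: unprepared groceries → 0% → £0.00
Scented candle £8.50: other taxable items → 5.25% → £0.45
Bananas (3 lb) £3.31: unprepared groceries → 0% → £0.00
Subtotal = £614.84; tax = £37.29; total due = £652.13

£652.13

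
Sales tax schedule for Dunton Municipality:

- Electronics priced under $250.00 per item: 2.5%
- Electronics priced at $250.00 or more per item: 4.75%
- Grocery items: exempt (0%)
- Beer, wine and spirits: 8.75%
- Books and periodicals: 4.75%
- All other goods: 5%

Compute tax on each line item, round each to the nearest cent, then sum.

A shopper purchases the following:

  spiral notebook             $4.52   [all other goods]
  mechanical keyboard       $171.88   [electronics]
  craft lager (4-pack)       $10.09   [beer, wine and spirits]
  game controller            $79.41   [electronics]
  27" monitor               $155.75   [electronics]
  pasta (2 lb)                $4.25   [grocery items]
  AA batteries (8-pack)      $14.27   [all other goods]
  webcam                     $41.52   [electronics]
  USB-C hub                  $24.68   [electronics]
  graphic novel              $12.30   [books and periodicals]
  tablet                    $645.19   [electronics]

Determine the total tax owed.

Spiral notebook $4.52: all other goods → 5% → $0.23
Mechanical keyboard $171.88: electronics, under $250.00 → 2.5% → $4.30
Craft lager (4-pack) $10.09: beer, wine and spirits → 8.75% → $0.88
Game controller $79.41: electronics, under $250.00 → 2.5% → $1.99
27" monitor $155.75: electronics, under $250.00 → 2.5% → $3.89
Pasta (2 lb) $4.25: grocery items → 0% → $0.00
AA batteries (8-pack) $14.27: all other goods → 5% → $0.71
Webcam $41.52: electronics, under $250.00 → 2.5% → $1.04
USB-C hub $24.68: electronics, under $250.00 → 2.5% → $0.62
Graphic novel $12.30: books and periodicals → 4.75% → $0.58
Tablet $645.19: electronics, $250.00 or more → 4.75% → $30.65
Total tax = $0.23 + $4.30 + $0.88 + $1.99 + $3.89 + $0.71 + $1.04 + $0.62 + $0.58 + $30.65 = $44.89

$44.89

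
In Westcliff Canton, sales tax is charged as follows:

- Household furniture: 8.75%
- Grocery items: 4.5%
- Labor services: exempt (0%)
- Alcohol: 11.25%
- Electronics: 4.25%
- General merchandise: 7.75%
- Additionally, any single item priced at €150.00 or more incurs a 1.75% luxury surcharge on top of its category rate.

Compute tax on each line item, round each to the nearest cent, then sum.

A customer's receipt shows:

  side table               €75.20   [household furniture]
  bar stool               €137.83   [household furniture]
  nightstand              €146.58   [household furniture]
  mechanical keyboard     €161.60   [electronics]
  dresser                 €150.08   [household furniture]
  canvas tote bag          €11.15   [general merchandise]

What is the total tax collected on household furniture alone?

€47.23

Side table €75.20: household furniture → 8.75% → €6.58
Bar stool €137.83: household furniture → 8.75% → €12.06
Nightstand €146.58: household furniture → 8.75% → €12.83
Dresser €150.08: household furniture → 8.75% + 1.75% surcharge = 10.5% → €15.76
Tax on household furniture = €6.58 + €12.06 + €12.83 + €15.76 = €47.23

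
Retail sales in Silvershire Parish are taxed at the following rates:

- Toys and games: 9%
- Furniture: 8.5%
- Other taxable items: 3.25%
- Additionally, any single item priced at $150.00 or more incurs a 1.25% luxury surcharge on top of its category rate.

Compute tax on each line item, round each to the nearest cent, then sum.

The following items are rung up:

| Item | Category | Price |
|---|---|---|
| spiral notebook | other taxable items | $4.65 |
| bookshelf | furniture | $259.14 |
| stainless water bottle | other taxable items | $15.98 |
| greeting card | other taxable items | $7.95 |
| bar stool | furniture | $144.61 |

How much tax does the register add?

$38.49

Spiral notebook $4.65: other taxable items → 3.25% → $0.15
Bookshelf $259.14: furniture → 8.5% + 1.25% surcharge = 9.75% → $25.27
Stainless water bottle $15.98: other taxable items → 3.25% → $0.52
Greeting card $7.95: other taxable items → 3.25% → $0.26
Bar stool $144.61: furniture → 8.5% → $12.29
Total tax = $0.15 + $25.27 + $0.52 + $0.26 + $12.29 = $38.49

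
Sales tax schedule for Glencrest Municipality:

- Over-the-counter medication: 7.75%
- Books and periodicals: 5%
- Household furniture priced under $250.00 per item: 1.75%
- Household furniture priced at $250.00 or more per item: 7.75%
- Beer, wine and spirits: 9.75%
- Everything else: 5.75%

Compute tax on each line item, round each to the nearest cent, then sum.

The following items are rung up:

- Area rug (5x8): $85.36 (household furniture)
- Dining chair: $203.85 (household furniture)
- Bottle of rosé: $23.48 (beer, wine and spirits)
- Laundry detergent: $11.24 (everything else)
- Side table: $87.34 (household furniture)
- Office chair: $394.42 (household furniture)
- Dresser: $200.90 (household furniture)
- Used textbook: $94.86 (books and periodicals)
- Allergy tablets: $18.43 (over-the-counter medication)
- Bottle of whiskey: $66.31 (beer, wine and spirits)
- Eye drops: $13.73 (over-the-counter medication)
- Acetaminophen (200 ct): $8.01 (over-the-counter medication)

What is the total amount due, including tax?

$1265.87

Area rug (5x8) $85.36: household furniture, under $250.00 → 1.75% → $1.49
Dining chair $203.85: household furniture, under $250.00 → 1.75% → $3.57
Bottle of rosé $23.48: beer, wine and spirits → 9.75% → $2.29
Laundry detergent $11.24: everything else → 5.75% → $0.65
Side table $87.34: household furniture, under $250.00 → 1.75% → $1.53
Office chair $394.42: household furniture, $250.00 or more → 7.75% → $30.57
Dresser $200.90: household furniture, under $250.00 → 1.75% → $3.52
Used textbook $94.86: books and periodicals → 5% → $4.74
Allergy tablets $18.43: over-the-counter medication → 7.75% → $1.43
Bottle of whiskey $66.31: beer, wine and spirits → 9.75% → $6.47
Eye drops $13.73: over-the-counter medication → 7.75% → $1.06
Acetaminophen (200 ct) $8.01: over-the-counter medication → 7.75% → $0.62
Subtotal = $1207.93; tax = $57.94; total due = $1265.87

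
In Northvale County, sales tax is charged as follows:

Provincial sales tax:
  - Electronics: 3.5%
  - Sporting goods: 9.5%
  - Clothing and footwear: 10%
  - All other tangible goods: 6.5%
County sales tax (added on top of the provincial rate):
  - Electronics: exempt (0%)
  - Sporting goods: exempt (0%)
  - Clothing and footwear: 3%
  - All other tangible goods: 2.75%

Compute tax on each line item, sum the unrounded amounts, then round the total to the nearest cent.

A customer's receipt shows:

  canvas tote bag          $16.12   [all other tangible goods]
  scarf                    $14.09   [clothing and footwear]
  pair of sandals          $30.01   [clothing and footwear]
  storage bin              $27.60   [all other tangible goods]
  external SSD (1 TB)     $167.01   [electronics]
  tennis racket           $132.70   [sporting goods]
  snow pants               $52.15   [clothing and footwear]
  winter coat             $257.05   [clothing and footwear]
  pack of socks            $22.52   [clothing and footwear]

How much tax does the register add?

$71.35

Canvas tote bag $16.12: all other tangible goods → 6.5% + 2.75% county = 9.25% → $1.4911
Scarf $14.09: clothing and footwear → 10% + 3% county = 13% → $1.8317
Pair of sandals $30.01: clothing and footwear → 10% + 3% county = 13% → $3.9013
Storage bin $27.60: all other tangible goods → 6.5% + 2.75% county = 9.25% → $2.553
External SSD (1 TB) $167.01: electronics → 3.5% + 0% county = 3.5% → $5.84535
Tennis racket $132.70: sporting goods → 9.5% + 0% county = 9.5% → $12.6065
Snow pants $52.15: clothing and footwear → 10% + 3% county = 13% → $6.7795
Winter coat $257.05: clothing and footwear → 10% + 3% county = 13% → $33.4165
Pack of socks $22.52: clothing and footwear → 10% + 3% county = 13% → $2.9276
Unrounded tax sum = $71.35255 → $71.35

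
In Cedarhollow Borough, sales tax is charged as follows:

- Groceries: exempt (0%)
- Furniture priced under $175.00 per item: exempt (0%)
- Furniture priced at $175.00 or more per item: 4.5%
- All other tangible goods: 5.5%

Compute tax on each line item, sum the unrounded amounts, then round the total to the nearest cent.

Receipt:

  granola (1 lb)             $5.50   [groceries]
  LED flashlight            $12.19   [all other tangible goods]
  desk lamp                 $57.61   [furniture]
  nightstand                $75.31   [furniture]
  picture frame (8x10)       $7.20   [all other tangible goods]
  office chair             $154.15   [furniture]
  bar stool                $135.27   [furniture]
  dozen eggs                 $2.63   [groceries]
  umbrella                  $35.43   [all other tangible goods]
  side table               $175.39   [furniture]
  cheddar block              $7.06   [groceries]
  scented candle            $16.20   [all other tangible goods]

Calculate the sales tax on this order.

Granola (1 lb) $5.50: groceries → 0% → $0.00
LED flashlight $12.19: all other tangible goods → 5.5% → $0.67045
Desk lamp $57.61: furniture, under $175.00 → 0% → $0.00
Nightstand $75.31: furniture, under $175.00 → 0% → $0.00
Picture frame (8x10) $7.20: all other tangible goods → 5.5% → $0.396
Office chair $154.15: furniture, under $175.00 → 0% → $0.00
Bar stool $135.27: furniture, under $175.00 → 0% → $0.00
Dozen eggs $2.63: groceries → 0% → $0.00
Umbrella $35.43: all other tangible goods → 5.5% → $1.94865
Side table $175.39: furniture, $175.00 or more → 4.5% → $7.89255
Cheddar block $7.06: groceries → 0% → $0.00
Scented candle $16.20: all other tangible goods → 5.5% → $0.891
Unrounded tax sum = $11.79865 → $11.80

$11.80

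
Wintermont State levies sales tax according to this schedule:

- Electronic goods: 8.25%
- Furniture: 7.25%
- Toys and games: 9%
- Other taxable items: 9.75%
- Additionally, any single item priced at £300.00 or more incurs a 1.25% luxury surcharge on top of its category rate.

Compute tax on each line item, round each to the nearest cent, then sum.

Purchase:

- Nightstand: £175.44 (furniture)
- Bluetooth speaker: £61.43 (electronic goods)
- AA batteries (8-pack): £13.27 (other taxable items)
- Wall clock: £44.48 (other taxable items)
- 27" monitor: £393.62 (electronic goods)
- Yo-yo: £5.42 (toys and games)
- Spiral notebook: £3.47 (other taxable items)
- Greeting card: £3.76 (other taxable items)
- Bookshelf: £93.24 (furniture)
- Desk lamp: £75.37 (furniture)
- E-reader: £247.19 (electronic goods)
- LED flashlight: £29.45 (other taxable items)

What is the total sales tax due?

£97.49

Nightstand £175.44: furniture → 7.25% → £12.72
Bluetooth speaker £61.43: electronic goods → 8.25% → £5.07
AA batteries (8-pack) £13.27: other taxable items → 9.75% → £1.29
Wall clock £44.48: other taxable items → 9.75% → £4.34
27" monitor £393.62: electronic goods → 8.25% + 1.25% surcharge = 9.5% → £37.39
Yo-yo £5.42: toys and games → 9% → £0.49
Spiral notebook £3.47: other taxable items → 9.75% → £0.34
Greeting card £3.76: other taxable items → 9.75% → £0.37
Bookshelf £93.24: furniture → 7.25% → £6.76
Desk lamp £75.37: furniture → 7.25% → £5.46
E-reader £247.19: electronic goods → 8.25% → £20.39
LED flashlight £29.45: other taxable items → 9.75% → £2.87
Total tax = £12.72 + £5.07 + £1.29 + £4.34 + £37.39 + £0.49 + £0.34 + £0.37 + £6.76 + £5.46 + £20.39 + £2.87 = £97.49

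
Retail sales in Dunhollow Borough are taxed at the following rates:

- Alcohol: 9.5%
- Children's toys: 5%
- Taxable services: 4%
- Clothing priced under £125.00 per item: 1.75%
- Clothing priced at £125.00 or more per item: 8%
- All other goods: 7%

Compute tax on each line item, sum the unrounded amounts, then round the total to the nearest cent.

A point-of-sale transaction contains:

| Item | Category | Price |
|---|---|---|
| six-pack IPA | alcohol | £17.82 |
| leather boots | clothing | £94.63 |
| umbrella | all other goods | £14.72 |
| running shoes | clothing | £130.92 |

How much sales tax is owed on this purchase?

£14.85

Six-pack IPA £17.82: alcohol → 9.5% → £1.6929
Leather boots £94.63: clothing, under £125.00 → 1.75% → £1.656025
Umbrella £14.72: all other goods → 7% → £1.0304
Running shoes £130.92: clothing, £125.00 or more → 8% → £10.4736
Unrounded tax sum = £14.852925 → £14.85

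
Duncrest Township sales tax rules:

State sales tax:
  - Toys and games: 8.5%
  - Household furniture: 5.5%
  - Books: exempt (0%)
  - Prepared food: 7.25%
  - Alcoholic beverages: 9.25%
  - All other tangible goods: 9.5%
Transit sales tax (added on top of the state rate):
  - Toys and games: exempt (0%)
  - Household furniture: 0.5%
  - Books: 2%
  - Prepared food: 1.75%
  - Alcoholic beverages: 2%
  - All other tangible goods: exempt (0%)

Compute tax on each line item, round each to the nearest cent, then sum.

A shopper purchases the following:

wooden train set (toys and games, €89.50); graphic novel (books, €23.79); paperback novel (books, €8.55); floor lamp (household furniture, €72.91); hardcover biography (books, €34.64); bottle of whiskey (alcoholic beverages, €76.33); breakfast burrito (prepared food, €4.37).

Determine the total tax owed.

€22.30

Wooden train set €89.50: toys and games → 8.5% + 0% transit = 8.5% → €7.61
Graphic novel €23.79: books → 0% + 2% transit = 2% → €0.48
Paperback novel €8.55: books → 0% + 2% transit = 2% → €0.17
Floor lamp €72.91: household furniture → 5.5% + 0.5% transit = 6% → €4.37
Hardcover biography €34.64: books → 0% + 2% transit = 2% → €0.69
Bottle of whiskey €76.33: alcoholic beverages → 9.25% + 2% transit = 11.25% → €8.59
Breakfast burrito €4.37: prepared food → 7.25% + 1.75% transit = 9% → €0.39
Total tax = €7.61 + €0.48 + €0.17 + €4.37 + €0.69 + €8.59 + €0.39 = €22.30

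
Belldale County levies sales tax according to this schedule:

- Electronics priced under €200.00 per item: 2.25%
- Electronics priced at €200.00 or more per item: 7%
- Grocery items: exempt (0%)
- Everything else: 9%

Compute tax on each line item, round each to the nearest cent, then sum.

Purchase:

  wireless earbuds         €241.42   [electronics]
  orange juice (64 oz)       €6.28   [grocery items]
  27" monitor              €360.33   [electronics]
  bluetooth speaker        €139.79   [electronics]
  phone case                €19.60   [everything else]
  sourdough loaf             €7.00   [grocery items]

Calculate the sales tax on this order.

Wireless earbuds €241.42: electronics, €200.00 or more → 7% → €16.90
Orange juice (64 oz) €6.28: grocery items → 0% → €0.00
27" monitor €360.33: electronics, €200.00 or more → 7% → €25.22
Bluetooth speaker €139.79: electronics, under €200.00 → 2.25% → €3.15
Phone case €19.60: everything else → 9% → €1.76
Sourdough loaf €7.00: grocery items → 0% → €0.00
Total tax = €16.90 + €25.22 + €3.15 + €1.76 = €47.03

€47.03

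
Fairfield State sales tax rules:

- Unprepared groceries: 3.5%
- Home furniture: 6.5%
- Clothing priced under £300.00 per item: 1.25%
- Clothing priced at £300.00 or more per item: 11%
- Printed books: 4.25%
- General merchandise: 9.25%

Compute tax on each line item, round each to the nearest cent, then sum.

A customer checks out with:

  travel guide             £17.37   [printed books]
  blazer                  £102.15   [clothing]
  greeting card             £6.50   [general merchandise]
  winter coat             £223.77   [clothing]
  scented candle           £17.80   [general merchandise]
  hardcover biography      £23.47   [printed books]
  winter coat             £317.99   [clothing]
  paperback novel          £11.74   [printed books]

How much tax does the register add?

Travel guide £17.37: printed books → 4.25% → £0.74
Blazer £102.15: clothing, under £300.00 → 1.25% → £1.28
Greeting card £6.50: general merchandise → 9.25% → £0.60
Winter coat £223.77: clothing, under £300.00 → 1.25% → £2.80
Scented candle £17.80: general merchandise → 9.25% → £1.65
Hardcover biography £23.47: printed books → 4.25% → £1.00
Winter coat £317.99: clothing, £300.00 or more → 11% → £34.98
Paperback novel £11.74: printed books → 4.25% → £0.50
Total tax = £0.74 + £1.28 + £0.60 + £2.80 + £1.65 + £1.00 + £34.98 + £0.50 = £43.55

£43.55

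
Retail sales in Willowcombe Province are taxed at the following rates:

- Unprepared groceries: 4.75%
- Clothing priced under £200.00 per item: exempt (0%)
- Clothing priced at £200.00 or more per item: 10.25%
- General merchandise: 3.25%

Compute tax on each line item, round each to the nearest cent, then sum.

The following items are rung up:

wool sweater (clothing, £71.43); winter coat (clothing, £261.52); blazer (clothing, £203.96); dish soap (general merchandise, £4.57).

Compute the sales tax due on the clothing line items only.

£47.72

Wool sweater £71.43: clothing, under £200.00 → 0% → £0.00
Winter coat £261.52: clothing, £200.00 or more → 10.25% → £26.81
Blazer £203.96: clothing, £200.00 or more → 10.25% → £20.91
Tax on clothing = £0.00 + £26.81 + £20.91 = £47.72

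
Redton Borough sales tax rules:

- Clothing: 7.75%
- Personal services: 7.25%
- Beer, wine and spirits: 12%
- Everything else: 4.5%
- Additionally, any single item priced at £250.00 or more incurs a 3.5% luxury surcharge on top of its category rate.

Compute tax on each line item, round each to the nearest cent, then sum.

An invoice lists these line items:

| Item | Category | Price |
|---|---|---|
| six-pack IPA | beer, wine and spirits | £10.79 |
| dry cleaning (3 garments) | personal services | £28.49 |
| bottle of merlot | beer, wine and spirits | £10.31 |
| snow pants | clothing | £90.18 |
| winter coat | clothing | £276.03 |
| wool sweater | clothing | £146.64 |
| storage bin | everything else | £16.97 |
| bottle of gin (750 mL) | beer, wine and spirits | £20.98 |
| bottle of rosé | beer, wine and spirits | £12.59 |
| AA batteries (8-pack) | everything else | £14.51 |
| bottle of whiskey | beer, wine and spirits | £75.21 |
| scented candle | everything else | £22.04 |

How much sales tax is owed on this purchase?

£69.46

Six-pack IPA £10.79: beer, wine and spirits → 12% → £1.29
Dry cleaning (3 garments) £28.49: personal services → 7.25% → £2.07
Bottle of merlot £10.31: beer, wine and spirits → 12% → £1.24
Snow pants £90.18: clothing → 7.75% → £6.99
Winter coat £276.03: clothing → 7.75% + 3.5% surcharge = 11.25% → £31.05
Wool sweater £146.64: clothing → 7.75% → £11.36
Storage bin £16.97: everything else → 4.5% → £0.76
Bottle of gin (750 mL) £20.98: beer, wine and spirits → 12% → £2.52
Bottle of rosé £12.59: beer, wine and spirits → 12% → £1.51
AA batteries (8-pack) £14.51: everything else → 4.5% → £0.65
Bottle of whiskey £75.21: beer, wine and spirits → 12% → £9.03
Scented candle £22.04: everything else → 4.5% → £0.99
Total tax = £1.29 + £2.07 + £1.24 + £6.99 + £31.05 + £11.36 + £0.76 + £2.52 + £1.51 + £0.65 + £9.03 + £0.99 = £69.46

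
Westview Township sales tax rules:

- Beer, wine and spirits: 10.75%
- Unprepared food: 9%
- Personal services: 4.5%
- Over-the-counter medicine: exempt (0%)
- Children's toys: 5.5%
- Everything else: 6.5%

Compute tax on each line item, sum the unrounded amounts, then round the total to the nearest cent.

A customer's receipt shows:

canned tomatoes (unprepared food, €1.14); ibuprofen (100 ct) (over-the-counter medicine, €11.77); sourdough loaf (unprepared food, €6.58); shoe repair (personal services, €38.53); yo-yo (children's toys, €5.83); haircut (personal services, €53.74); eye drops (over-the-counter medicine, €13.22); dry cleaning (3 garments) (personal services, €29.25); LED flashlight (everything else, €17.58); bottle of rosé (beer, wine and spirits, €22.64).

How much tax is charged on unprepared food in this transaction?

€0.69

Canned tomatoes €1.14: unprepared food → 9% → €0.1026
Sourdough loaf €6.58: unprepared food → 9% → €0.5922
Tax on unprepared food: unrounded sum = €0.6948 → €0.69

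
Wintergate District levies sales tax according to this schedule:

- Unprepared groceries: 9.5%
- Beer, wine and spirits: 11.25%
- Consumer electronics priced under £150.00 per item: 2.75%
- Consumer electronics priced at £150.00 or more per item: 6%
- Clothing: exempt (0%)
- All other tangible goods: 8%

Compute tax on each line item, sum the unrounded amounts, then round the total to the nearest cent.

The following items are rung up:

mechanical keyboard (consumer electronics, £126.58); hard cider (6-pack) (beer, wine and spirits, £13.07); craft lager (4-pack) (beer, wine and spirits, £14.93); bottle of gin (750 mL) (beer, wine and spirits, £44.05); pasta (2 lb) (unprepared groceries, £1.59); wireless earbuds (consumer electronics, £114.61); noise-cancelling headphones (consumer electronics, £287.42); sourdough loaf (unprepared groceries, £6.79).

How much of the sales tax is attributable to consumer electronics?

£23.88

Mechanical keyboard £126.58: consumer electronics, under £150.00 → 2.75% → £3.48095
Wireless earbuds £114.61: consumer electronics, under £150.00 → 2.75% → £3.151775
Noise-cancelling headphones £287.42: consumer electronics, £150.00 or more → 6% → £17.2452
Tax on consumer electronics: unrounded sum = £23.877925 → £23.88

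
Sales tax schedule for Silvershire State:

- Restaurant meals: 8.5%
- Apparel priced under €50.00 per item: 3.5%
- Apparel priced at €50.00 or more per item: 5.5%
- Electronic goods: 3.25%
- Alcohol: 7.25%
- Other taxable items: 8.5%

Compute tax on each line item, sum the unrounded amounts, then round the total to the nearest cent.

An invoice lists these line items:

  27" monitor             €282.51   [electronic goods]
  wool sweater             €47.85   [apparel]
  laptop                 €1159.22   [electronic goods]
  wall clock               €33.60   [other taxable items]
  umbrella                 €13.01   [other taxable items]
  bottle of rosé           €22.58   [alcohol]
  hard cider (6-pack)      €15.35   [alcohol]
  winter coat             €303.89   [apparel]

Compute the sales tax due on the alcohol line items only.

Bottle of rosé €22.58: alcohol → 7.25% → €1.63705
Hard cider (6-pack) €15.35: alcohol → 7.25% → €1.112875
Tax on alcohol: unrounded sum = €2.749925 → €2.75

€2.75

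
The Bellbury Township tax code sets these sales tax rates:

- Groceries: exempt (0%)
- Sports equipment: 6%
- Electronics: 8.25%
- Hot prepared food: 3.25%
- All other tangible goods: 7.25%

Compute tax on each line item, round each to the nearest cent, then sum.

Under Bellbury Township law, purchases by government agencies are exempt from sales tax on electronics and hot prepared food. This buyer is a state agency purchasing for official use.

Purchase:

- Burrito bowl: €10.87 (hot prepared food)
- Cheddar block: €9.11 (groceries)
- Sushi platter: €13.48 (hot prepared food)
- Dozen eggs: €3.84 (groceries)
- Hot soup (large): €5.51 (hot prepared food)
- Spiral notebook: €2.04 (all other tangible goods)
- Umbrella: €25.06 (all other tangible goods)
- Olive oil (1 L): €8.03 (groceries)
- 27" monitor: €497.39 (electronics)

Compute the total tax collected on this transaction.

Burrito bowl €10.87: hot prepared food, buyer-exempt → 0% → €0.00
Cheddar block €9.11: groceries → 0% → €0.00
Sushi platter €13.48: hot prepared food, buyer-exempt → 0% → €0.00
Dozen eggs €3.84: groceries → 0% → €0.00
Hot soup (large) €5.51: hot prepared food, buyer-exempt → 0% → €0.00
Spiral notebook €2.04: all other tangible goods → 7.25% → €0.15
Umbrella €25.06: all other tangible goods → 7.25% → €1.82
Olive oil (1 L) €8.03: groceries → 0% → €0.00
27" monitor €497.39: electronics, buyer-exempt → 0% → €0.00
Total tax = €0.15 + €1.82 = €1.97

€1.97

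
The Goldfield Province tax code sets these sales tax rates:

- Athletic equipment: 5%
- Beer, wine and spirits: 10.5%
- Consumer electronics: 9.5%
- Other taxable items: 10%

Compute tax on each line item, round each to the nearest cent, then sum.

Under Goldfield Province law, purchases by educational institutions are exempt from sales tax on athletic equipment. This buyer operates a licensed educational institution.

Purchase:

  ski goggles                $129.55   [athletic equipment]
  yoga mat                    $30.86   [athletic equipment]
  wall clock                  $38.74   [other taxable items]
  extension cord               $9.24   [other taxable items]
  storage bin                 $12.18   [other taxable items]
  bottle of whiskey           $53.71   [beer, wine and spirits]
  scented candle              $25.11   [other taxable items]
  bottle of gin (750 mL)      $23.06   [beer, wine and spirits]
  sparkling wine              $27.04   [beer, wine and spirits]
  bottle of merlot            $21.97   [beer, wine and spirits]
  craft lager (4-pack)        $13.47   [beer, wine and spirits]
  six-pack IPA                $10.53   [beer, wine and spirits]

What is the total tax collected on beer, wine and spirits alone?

$15.73

Bottle of whiskey $53.71: beer, wine and spirits → 10.5% → $5.64
Bottle of gin (750 mL) $23.06: beer, wine and spirits → 10.5% → $2.42
Sparkling wine $27.04: beer, wine and spirits → 10.5% → $2.84
Bottle of merlot $21.97: beer, wine and spirits → 10.5% → $2.31
Craft lager (4-pack) $13.47: beer, wine and spirits → 10.5% → $1.41
Six-pack IPA $10.53: beer, wine and spirits → 10.5% → $1.11
Tax on beer, wine and spirits = $5.64 + $2.42 + $2.84 + $2.31 + $1.41 + $1.11 = $15.73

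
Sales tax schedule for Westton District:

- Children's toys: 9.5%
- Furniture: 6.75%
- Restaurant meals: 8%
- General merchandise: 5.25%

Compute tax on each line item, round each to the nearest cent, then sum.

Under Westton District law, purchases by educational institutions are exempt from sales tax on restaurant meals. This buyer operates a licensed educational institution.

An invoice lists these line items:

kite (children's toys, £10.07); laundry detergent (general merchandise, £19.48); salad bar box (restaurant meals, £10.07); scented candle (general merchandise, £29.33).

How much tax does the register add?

£3.52

Kite £10.07: children's toys → 9.5% → £0.96
Laundry detergent £19.48: general merchandise → 5.25% → £1.02
Salad bar box £10.07: restaurant meals, buyer-exempt → 0% → £0.00
Scented candle £29.33: general merchandise → 5.25% → £1.54
Total tax = £0.96 + £1.02 + £1.54 = £3.52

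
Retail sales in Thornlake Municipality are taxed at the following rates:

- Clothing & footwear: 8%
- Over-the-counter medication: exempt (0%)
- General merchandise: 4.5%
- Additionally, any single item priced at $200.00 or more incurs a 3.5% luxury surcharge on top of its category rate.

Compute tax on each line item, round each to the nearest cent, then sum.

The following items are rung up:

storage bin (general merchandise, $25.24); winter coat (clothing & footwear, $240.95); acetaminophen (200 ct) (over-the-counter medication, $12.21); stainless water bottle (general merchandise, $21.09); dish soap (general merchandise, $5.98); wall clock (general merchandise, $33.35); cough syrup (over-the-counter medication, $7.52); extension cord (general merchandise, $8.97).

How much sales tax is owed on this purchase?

$31.97

Storage bin $25.24: general merchandise → 4.5% → $1.14
Winter coat $240.95: clothing & footwear → 8% + 3.5% surcharge = 11.5% → $27.71
Acetaminophen (200 ct) $12.21: over-the-counter medication → 0% → $0.00
Stainless water bottle $21.09: general merchandise → 4.5% → $0.95
Dish soap $5.98: general merchandise → 4.5% → $0.27
Wall clock $33.35: general merchandise → 4.5% → $1.50
Cough syrup $7.52: over-the-counter medication → 0% → $0.00
Extension cord $8.97: general merchandise → 4.5% → $0.40
Total tax = $1.14 + $27.71 + $0.95 + $0.27 + $1.50 + $0.40 = $31.97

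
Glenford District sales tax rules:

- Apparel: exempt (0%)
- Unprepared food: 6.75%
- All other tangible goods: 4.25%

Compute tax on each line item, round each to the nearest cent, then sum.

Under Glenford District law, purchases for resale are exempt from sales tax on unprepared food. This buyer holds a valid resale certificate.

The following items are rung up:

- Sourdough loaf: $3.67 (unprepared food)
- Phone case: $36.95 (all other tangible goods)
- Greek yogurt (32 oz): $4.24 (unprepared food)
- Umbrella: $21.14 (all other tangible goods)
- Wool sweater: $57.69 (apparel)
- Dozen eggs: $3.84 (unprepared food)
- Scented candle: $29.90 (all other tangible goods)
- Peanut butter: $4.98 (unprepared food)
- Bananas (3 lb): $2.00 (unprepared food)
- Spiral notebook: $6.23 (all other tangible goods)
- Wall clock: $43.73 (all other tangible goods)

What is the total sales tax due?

$5.86

Sourdough loaf $3.67: unprepared food, buyer-exempt → 0% → $0.00
Phone case $36.95: all other tangible goods → 4.25% → $1.57
Greek yogurt (32 oz) $4.24: unprepared food, buyer-exempt → 0% → $0.00
Umbrella $21.14: all other tangible goods → 4.25% → $0.90
Wool sweater $57.69: apparel → 0% → $0.00
Dozen eggs $3.84: unprepared food, buyer-exempt → 0% → $0.00
Scented candle $29.90: all other tangible goods → 4.25% → $1.27
Peanut butter $4.98: unprepared food, buyer-exempt → 0% → $0.00
Bananas (3 lb) $2.00: unprepared food, buyer-exempt → 0% → $0.00
Spiral notebook $6.23: all other tangible goods → 4.25% → $0.26
Wall clock $43.73: all other tangible goods → 4.25% → $1.86
Total tax = $1.57 + $0.90 + $1.27 + $0.26 + $1.86 = $5.86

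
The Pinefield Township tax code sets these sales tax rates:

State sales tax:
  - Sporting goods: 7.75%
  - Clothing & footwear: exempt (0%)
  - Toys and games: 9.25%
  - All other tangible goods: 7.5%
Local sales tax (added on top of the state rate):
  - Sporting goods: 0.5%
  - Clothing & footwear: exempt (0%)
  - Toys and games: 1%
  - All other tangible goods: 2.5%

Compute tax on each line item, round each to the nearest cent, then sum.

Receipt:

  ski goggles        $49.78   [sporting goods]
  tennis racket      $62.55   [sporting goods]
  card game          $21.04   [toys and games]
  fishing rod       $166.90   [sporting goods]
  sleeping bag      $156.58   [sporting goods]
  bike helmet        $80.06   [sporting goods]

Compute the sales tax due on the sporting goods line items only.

Ski goggles $49.78: sporting goods → 7.75% + 0.5% local = 8.25% → $4.11
Tennis racket $62.55: sporting goods → 7.75% + 0.5% local = 8.25% → $5.16
Fishing rod $166.90: sporting goods → 7.75% + 0.5% local = 8.25% → $13.77
Sleeping bag $156.58: sporting goods → 7.75% + 0.5% local = 8.25% → $12.92
Bike helmet $80.06: sporting goods → 7.75% + 0.5% local = 8.25% → $6.60
Tax on sporting goods = $4.11 + $5.16 + $13.77 + $12.92 + $6.60 = $42.56

$42.56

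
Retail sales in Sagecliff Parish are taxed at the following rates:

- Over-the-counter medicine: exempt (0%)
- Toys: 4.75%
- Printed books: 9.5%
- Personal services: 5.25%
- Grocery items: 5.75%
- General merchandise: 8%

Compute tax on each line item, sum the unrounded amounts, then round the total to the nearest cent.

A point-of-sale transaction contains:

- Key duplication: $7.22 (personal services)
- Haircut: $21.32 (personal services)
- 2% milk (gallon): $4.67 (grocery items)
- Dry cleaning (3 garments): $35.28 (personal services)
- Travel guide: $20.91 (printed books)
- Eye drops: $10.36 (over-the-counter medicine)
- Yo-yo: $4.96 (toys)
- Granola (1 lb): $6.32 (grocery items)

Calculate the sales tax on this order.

Key duplication $7.22: personal services → 5.25% → $0.37905
Haircut $21.32: personal services → 5.25% → $1.1193
2% milk (gallon) $4.67: grocery items → 5.75% → $0.268525
Dry cleaning (3 garments) $35.28: personal services → 5.25% → $1.8522
Travel guide $20.91: printed books → 9.5% → $1.98645
Eye drops $10.36: over-the-counter medicine → 0% → $0.00
Yo-yo $4.96: toys → 4.75% → $0.2356
Granola (1 lb) $6.32: grocery items → 5.75% → $0.3634
Unrounded tax sum = $6.204525 → $6.20

$6.20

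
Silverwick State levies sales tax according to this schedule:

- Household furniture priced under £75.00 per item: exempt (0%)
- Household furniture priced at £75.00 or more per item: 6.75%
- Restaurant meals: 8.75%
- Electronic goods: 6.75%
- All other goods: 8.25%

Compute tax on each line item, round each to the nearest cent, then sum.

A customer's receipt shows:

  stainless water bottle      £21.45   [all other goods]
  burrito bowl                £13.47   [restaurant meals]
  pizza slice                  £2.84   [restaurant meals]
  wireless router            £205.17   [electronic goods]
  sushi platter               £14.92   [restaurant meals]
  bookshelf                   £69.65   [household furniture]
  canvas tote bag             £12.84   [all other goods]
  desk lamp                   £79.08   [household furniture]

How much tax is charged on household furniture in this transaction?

£5.34

Bookshelf £69.65: household furniture, under £75.00 → 0% → £0.00
Desk lamp £79.08: household furniture, £75.00 or more → 6.75% → £5.34
Tax on household furniture = £0.00 + £5.34 = £5.34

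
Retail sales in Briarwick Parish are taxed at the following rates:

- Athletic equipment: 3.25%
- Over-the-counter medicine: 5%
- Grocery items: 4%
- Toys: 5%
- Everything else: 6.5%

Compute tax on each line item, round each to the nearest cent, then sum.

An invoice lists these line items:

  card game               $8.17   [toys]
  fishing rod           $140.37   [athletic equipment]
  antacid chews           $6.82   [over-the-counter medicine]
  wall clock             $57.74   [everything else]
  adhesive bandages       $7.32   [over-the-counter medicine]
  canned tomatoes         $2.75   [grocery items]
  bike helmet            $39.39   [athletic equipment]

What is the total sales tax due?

Card game $8.17: toys → 5% → $0.41
Fishing rod $140.37: athletic equipment → 3.25% → $4.56
Antacid chews $6.82: over-the-counter medicine → 5% → $0.34
Wall clock $57.74: everything else → 6.5% → $3.75
Adhesive bandages $7.32: over-the-counter medicine → 5% → $0.37
Canned tomatoes $2.75: grocery items → 4% → $0.11
Bike helmet $39.39: athletic equipment → 3.25% → $1.28
Total tax = $0.41 + $4.56 + $0.34 + $3.75 + $0.37 + $0.11 + $1.28 = $10.82

$10.82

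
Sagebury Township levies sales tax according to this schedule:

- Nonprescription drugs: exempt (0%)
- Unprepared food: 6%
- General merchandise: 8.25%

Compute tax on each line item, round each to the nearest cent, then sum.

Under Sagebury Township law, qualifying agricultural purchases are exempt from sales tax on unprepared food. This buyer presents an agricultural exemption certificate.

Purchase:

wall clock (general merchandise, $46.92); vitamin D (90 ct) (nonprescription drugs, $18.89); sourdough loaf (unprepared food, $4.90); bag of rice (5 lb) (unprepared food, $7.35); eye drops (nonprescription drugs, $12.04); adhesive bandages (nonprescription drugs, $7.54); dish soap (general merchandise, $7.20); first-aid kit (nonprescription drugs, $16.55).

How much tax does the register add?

Wall clock $46.92: general merchandise → 8.25% → $3.87
Vitamin D (90 ct) $18.89: nonprescription drugs → 0% → $0.00
Sourdough loaf $4.90: unprepared food, buyer-exempt → 0% → $0.00
Bag of rice (5 lb) $7.35: unprepared food, buyer-exempt → 0% → $0.00
Eye drops $12.04: nonprescription drugs → 0% → $0.00
Adhesive bandages $7.54: nonprescription drugs → 0% → $0.00
Dish soap $7.20: general merchandise → 8.25% → $0.59
First-aid kit $16.55: nonprescription drugs → 0% → $0.00
Total tax = $3.87 + $0.59 = $4.46

$4.46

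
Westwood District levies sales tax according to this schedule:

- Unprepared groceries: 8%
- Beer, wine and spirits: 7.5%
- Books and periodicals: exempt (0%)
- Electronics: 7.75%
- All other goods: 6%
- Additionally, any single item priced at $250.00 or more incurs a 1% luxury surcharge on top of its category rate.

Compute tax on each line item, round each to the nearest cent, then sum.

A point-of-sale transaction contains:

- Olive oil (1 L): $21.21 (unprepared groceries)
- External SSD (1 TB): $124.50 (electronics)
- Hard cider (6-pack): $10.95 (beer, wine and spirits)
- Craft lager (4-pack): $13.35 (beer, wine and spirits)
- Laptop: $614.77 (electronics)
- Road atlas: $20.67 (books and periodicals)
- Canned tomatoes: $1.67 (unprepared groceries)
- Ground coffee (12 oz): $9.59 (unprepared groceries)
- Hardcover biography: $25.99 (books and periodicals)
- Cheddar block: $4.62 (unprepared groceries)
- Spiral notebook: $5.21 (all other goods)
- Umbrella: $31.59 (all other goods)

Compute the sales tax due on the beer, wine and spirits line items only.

$1.82

Hard cider (6-pack) $10.95: beer, wine and spirits → 7.5% → $0.82
Craft lager (4-pack) $13.35: beer, wine and spirits → 7.5% → $1.00
Tax on beer, wine and spirits = $0.82 + $1.00 = $1.82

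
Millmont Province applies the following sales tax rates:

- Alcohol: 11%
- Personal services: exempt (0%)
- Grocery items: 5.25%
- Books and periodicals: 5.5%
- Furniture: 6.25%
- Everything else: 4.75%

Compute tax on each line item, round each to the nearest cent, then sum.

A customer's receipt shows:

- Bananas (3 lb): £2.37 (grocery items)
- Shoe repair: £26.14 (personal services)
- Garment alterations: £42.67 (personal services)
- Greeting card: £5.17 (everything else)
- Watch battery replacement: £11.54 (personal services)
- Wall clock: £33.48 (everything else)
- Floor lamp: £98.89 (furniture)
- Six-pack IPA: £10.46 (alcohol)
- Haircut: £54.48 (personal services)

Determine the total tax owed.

£9.29

Bananas (3 lb) £2.37: grocery items → 5.25% → £0.12
Shoe repair £26.14: personal services → 0% → £0.00
Garment alterations £42.67: personal services → 0% → £0.00
Greeting card £5.17: everything else → 4.75% → £0.25
Watch battery replacement £11.54: personal services → 0% → £0.00
Wall clock £33.48: everything else → 4.75% → £1.59
Floor lamp £98.89: furniture → 6.25% → £6.18
Six-pack IPA £10.46: alcohol → 11% → £1.15
Haircut £54.48: personal services → 0% → £0.00
Total tax = £0.12 + £0.25 + £1.59 + £6.18 + £1.15 = £9.29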